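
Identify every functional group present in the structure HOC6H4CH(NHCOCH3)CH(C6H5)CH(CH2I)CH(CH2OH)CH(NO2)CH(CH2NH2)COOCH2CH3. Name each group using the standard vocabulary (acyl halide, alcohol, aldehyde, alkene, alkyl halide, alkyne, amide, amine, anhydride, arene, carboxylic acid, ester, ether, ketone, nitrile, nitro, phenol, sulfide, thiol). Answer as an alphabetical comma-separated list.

Taking each segment in turn:
  HOC6H4: –OH attached directly to an aromatic ring → phenol (not alcohol); the ring itself is an arene.
  CH(NHCOCH3): pendant –NHC(=O)CH3: N bonded to a carbonyl → amide (not amine).
  CH(C6H5): pendant –C6H5: benzene ring → arene.
  CH(CH2I): pendant –CH2X: halogen on sp³ carbon → alkyl halide.
  CH(CH2OH): pendant –CH2OH on an sp³ backbone C → alcohol.
  CH(NO2): –NO2 on an sp³ carbon → nitro (the N=O is not a carbonyl).
  CH(CH2NH2): pendant –CH2NH2: N on sp³ C, no adjacent C=O → amine.
  COOCH2CH3: –C(=O)OCH2CH3: carbonyl C bonded to C and to –OEt → ester.

alcohol, alkyl halide, amide, amine, arene, ester, nitro, phenol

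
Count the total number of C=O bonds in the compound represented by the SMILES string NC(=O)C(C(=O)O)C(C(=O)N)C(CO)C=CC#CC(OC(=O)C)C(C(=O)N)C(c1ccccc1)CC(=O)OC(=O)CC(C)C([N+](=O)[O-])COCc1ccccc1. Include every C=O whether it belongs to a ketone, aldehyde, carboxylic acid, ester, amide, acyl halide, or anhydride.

H2NCO: amide, 1 C=O (running total 1).
CH(COOH): carboxylic acid, 1 C=O (running total 2).
CH(CONH2): amide, 1 C=O (running total 3).
CH(OCOCH3): ester, 1 C=O (running total 4).
CH(CONH2): amide, 1 C=O (running total 5).
CH2CO-O-COCH2: anhydride, 2 C=O (running total 7).

7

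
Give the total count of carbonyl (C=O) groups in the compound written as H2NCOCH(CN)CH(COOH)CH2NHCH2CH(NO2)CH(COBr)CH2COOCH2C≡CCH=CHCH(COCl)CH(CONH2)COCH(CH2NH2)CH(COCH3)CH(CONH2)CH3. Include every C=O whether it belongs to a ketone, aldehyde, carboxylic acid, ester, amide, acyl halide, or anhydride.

9

H2NCO: amide, 1 C=O (running total 1).
CH(COOH): carboxylic acid, 1 C=O (running total 2).
CH(COBr): acyl halide, 1 C=O (running total 3).
CH2COOCH2: ester, 1 C=O (running total 4).
CH(COCl): acyl halide, 1 C=O (running total 5).
CH(CONH2): amide, 1 C=O (running total 6).
CO: ketone, 1 C=O (running total 7).
CH(COCH3): ketone, 1 C=O (running total 8).
CH(CONH2): amide, 1 C=O (running total 9).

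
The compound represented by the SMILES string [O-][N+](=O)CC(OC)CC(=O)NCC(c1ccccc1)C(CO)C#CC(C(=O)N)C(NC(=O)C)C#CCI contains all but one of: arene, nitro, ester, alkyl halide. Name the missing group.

arene: present (CH(C6H5) — pendant –C6H5: benzene ring → arene).
nitro: present (O2NCH2 — –NO2 on carbon → nitro group).
alkyl halide: present (CH2I — halogen on an sp³ carbon → alkyl halide).
ester: no segment matches this pattern.

ester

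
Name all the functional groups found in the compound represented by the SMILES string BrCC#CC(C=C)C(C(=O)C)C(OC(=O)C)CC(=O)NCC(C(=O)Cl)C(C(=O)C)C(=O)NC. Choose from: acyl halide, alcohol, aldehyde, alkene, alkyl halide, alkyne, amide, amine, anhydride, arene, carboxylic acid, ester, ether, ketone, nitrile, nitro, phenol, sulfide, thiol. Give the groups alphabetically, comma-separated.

Reading the structure from left to right:
  BrCH2: halogen on an sp³ carbon → alkyl halide.
  C≡C: C≡C triple bond → alkyne.
  CH(CH=CH2): pendant –CH=CH2: C=C double bond → alkene.
  CH(COCH3): pendant –COCH3: carbonyl C bonded to two carbons → ketone.
  CH(OCOCH3): pendant –OC(=O)CH3: an acyloxy group → ester.
  CH2CONHCH2: –C(=O)–N– linkage → amide (the N is not an amine).
  CH(COCl): pendant –C(=O)X: carbonyl C bonded to C and halogen → acyl halide.
  CH(COCH3): pendant –COCH3: carbonyl C bonded to two carbons → ketone.
  CONHCH3: –C(=O)NHCH3: carbonyl C bonded to C and to N → amide (the N is not an amine).

acyl halide, alkene, alkyl halide, alkyne, amide, ester, ketone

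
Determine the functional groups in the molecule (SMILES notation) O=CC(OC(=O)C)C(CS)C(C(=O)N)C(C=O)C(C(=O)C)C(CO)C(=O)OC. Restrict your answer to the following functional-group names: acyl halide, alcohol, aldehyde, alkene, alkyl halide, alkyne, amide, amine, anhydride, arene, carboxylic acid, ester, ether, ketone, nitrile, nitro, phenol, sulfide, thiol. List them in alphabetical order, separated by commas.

terminal –CHO: carbonyl C bonded to H and C → aldehyde.
pendant –OC(=O)CH3: an acyloxy group → ester.
pendant –CH2SH → thiol.
pendant –CONH2: carbonyl C bonded to C and N → amide.
pendant –CHO: carbonyl C bonded to C and H → aldehyde.
pendant –COCH3: carbonyl C bonded to two carbons → ketone.
pendant –CH2OH on an sp³ backbone C → alcohol.
–C(=O)OCH3: carbonyl C bonded to C and to –OCH3 → ester (not ketone + ether).

alcohol, aldehyde, amide, ester, ketone, thiol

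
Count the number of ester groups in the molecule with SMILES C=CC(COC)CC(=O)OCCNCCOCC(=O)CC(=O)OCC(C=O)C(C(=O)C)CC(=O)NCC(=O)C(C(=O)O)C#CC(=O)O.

C=C double bond → alkene.
pendant –CH2OCH3: C–O–C linkage → ether.
–C(=O)–O–C with C on the carbonyl side → ester.
C–N–C with sp³ carbons and no adjacent C=O → amine (secondary).
C–O–C with sp³ carbons on both sides and no adjacent C=O → ether.
–C(=O)– with carbon on both sides → ketone.
–C(=O)–O–C with C on the carbonyl side → ester.
pendant –CHO: carbonyl C bonded to C and H → aldehyde.
pendant –COCH3: carbonyl C bonded to two carbons → ketone.
–C(=O)–N– linkage → amide (the N is not an amine).
–C(=O)– with carbon on both sides → ketone.
pendant –COOH: carbonyl C bonded to C and –OH → carboxylic acid.
C≡C triple bond → alkyne.
–COOH: carbonyl C bonded to –OH and C → carboxylic acid (the –OH is not a separate alcohol).
Ester appears at: CH2COOCH2, CH2COOCH2 → 2.

2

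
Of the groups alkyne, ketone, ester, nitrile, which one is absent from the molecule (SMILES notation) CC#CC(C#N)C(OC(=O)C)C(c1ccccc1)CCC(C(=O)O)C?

ketone

nitrile: present (CH(CN) — pendant –C≡N: nitrile).
ester: present (CH(OCOCH3) — pendant –OC(=O)CH3: an acyloxy group → ester).
alkyne: present (C≡C — C≡C triple bond → alkyne).
ketone: absent. In CH(OCOCH3), the C=O is bonded to an –O–C group, which defines an ester, not a ketone. In CH(COOH), the C=O bears an –OH, making it a carboxylic acid rather than a ketone.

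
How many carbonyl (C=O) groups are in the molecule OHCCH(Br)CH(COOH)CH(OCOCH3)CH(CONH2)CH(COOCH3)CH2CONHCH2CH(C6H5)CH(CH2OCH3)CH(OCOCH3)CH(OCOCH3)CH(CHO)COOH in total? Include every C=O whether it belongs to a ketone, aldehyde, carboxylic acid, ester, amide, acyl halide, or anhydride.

OHC: aldehyde, 1 C=O (running total 1).
CH(COOH): carboxylic acid, 1 C=O (running total 2).
CH(OCOCH3): ester, 1 C=O (running total 3).
CH(CONH2): amide, 1 C=O (running total 4).
CH(COOCH3): ester, 1 C=O (running total 5).
CH2CONHCH2: amide, 1 C=O (running total 6).
CH(OCOCH3): ester, 1 C=O (running total 7).
CH(OCOCH3): ester, 1 C=O (running total 8).
CH(CHO): aldehyde, 1 C=O (running total 9).
COOH: carboxylic acid, 1 C=O (running total 10).

10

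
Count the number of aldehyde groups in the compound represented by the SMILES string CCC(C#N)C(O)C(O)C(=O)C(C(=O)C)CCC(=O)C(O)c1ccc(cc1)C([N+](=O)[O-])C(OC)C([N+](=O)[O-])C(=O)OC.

0

pendant –C≡N: nitrile.
–OH on an sp³ carbon → alcohol (secondary).
–OH on an sp³ carbon → alcohol (secondary).
–C(=O)– with carbon on both sides → ketone.
pendant –COCH3: carbonyl C bonded to two carbons → ketone.
–C(=O)– with carbon on both sides → ketone.
–OH on an sp³ carbon → alcohol (secondary).
para-disubstituted benzene ring → arene.
–NO2 on an sp³ carbon → nitro (the N=O is not a carbonyl).
pendant –OCH3: C–O–C with sp³ C, no adjacent C=O → ether.
–NO2 on an sp³ carbon → nitro (the N=O is not a carbonyl).
–C(=O)OCH3: carbonyl C bonded to C and to –OCH3 → ester (not ketone + ether).
No segment is a aldehyde: CO is ketone, not aldehyde; CH(COCH3) is ketone, not aldehyde; CO is ketone, not aldehyde. → 0.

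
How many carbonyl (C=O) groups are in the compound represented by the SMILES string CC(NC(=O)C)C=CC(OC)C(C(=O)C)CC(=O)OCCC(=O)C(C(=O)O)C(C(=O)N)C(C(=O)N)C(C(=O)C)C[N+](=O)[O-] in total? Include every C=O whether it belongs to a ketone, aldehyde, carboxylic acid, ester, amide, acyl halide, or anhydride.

8

CH(NHCOCH3): amide, 1 C=O (running total 1).
CH(COCH3): ketone, 1 C=O (running total 2).
CH2COOCH2: ester, 1 C=O (running total 3).
CO: ketone, 1 C=O (running total 4).
CH(COOH): carboxylic acid, 1 C=O (running total 5).
CH(CONH2): amide, 1 C=O (running total 6).
CH(CONH2): amide, 1 C=O (running total 7).
CH(COCH3): ketone, 1 C=O (running total 8).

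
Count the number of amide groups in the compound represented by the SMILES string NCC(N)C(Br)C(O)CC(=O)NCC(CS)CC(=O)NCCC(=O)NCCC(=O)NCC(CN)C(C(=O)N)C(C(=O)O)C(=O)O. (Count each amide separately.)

Reading the structure from left to right:
  H2NCH2: –NH2 on an sp³ carbon with no adjacent C=O → amine.
  CH(NH2): –NH2 on an sp³ carbon with no adjacent C=O → amine.
  CH(Br): halogen on an sp³ carbon → alkyl halide.
  CH(OH): –OH on an sp³ carbon → alcohol (secondary).
  CH2CONHCH2: –C(=O)–N– linkage → amide (the N is not an amine).
  CH(CH2SH): pendant –CH2SH → thiol.
  CH2CONHCH2: –C(=O)–N– linkage → amide (the N is not an amine).
  CH2CONHCH2: –C(=O)–N– linkage → amide (the N is not an amine).
  CH2CONHCH2: –C(=O)–N– linkage → amide (the N is not an amine).
  CH(CH2NH2): pendant –CH2NH2: N on sp³ C, no adjacent C=O → amine.
  CH(CONH2): pendant –CONH2: carbonyl C bonded to C and N → amide.
  CH(COOH): pendant –COOH: carbonyl C bonded to C and –OH → carboxylic acid.
  COOH: –COOH: carbonyl C bonded to –OH and C → carboxylic acid (the –OH is not a separate alcohol).
Amide appears at: CH2CONHCH2, CH2CONHCH2, CH2CONHCH2, CH2CONHCH2, CH(CONH2) → 5.

5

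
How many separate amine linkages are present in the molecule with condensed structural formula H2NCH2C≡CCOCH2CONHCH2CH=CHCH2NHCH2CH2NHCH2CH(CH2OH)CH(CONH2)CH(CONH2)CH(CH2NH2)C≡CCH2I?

Working along the chain:
  H2NCH2: –NH2 on an sp³ carbon with no adjacent C=O → amine.
  C≡C: C≡C triple bond → alkyne.
  CO: –C(=O)– with carbon on both sides → ketone.
  CH2CONHCH2: –C(=O)–N– linkage → amide (the N is not an amine).
  CH=CH: C=C double bond → alkene.
  CH2NHCH2: C–N–C with sp³ carbons and no adjacent C=O → amine (secondary).
  CH2NHCH2: C–N–C with sp³ carbons and no adjacent C=O → amine (secondary).
  CH(CH2OH): pendant –CH2OH on an sp³ backbone C → alcohol.
  CH(CONH2): pendant –CONH2: carbonyl C bonded to C and N → amide.
  CH(CONH2): pendant –CONH2: carbonyl C bonded to C and N → amide.
  CH(CH2NH2): pendant –CH2NH2: N on sp³ C, no adjacent C=O → amine.
  C≡C: C≡C triple bond → alkyne.
  CH2I: halogen on an sp³ carbon → alkyl halide.
Amine appears at: H2NCH2, CH2NHCH2, CH2NHCH2, CH(CH2NH2) → 4.

4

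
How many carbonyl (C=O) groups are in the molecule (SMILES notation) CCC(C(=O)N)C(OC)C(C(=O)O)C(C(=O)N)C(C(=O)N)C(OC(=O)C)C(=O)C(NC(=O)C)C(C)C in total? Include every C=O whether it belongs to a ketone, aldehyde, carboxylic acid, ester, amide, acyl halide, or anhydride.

CH(CONH2): amide, 1 C=O (running total 1).
CH(COOH): carboxylic acid, 1 C=O (running total 2).
CH(CONH2): amide, 1 C=O (running total 3).
CH(CONH2): amide, 1 C=O (running total 4).
CH(OCOCH3): ester, 1 C=O (running total 5).
CO: ketone, 1 C=O (running total 6).
CH(NHCOCH3): amide, 1 C=O (running total 7).

7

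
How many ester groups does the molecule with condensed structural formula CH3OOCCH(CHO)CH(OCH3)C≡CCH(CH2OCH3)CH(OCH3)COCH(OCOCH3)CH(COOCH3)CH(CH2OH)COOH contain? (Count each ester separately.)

CH3O–C(=O)–: carbonyl C bonded to C and to –OCH3 → ester (not ketone + ether).
pendant –CHO: carbonyl C bonded to C and H → aldehyde.
pendant –OCH3: C–O–C with sp³ C, no adjacent C=O → ether.
C≡C triple bond → alkyne.
pendant –CH2OCH3: C–O–C linkage → ether.
pendant –OCH3: C–O–C with sp³ C, no adjacent C=O → ether.
–C(=O)– with carbon on both sides → ketone.
pendant –OC(=O)CH3: an acyloxy group → ester.
pendant –COOCH3: carbonyl C bonded to C and –OCH3 → ester.
pendant –CH2OH on an sp³ backbone C → alcohol.
–COOH: carbonyl C bonded to –OH and C → carboxylic acid (the –OH is not a separate alcohol).
Ester appears at: CH3OOC, CH(OCOCH3), CH(COOCH3) → 3.

3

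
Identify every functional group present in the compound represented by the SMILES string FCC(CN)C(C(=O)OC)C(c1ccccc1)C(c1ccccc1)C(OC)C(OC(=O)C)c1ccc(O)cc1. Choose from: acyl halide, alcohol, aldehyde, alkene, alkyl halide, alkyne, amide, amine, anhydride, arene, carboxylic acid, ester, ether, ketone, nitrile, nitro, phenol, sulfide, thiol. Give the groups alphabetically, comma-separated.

Reading the structure from left to right:
  FCH2: halogen on an sp³ carbon → alkyl halide.
  CH(CH2NH2): pendant –CH2NH2: N on sp³ C, no adjacent C=O → amine.
  CH(COOCH3): pendant –COOCH3: carbonyl C bonded to C and –OCH3 → ester.
  CH(C6H5): pendant –C6H5: benzene ring → arene.
  CH(C6H5): pendant –C6H5: benzene ring → arene.
  CH(OCH3): pendant –OCH3: C–O–C with sp³ C, no adjacent C=O → ether.
  CH(OCOCH3): pendant –OC(=O)CH3: an acyloxy group → ester.
  C6H4OH: –OH attached directly to an aromatic ring → phenol (not alcohol); the ring itself is an arene.

alkyl halide, amine, arene, ester, ether, phenol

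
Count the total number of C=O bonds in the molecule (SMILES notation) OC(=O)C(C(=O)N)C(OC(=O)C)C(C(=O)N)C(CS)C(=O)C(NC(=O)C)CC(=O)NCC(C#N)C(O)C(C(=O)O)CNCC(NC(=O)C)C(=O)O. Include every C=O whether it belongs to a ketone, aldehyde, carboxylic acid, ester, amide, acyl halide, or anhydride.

HOOC: carboxylic acid, 1 C=O (running total 1).
CH(CONH2): amide, 1 C=O (running total 2).
CH(OCOCH3): ester, 1 C=O (running total 3).
CH(CONH2): amide, 1 C=O (running total 4).
CO: ketone, 1 C=O (running total 5).
CH(NHCOCH3): amide, 1 C=O (running total 6).
CH2CONHCH2: amide, 1 C=O (running total 7).
CH(COOH): carboxylic acid, 1 C=O (running total 8).
CH(NHCOCH3): amide, 1 C=O (running total 9).
COOH: carboxylic acid, 1 C=O (running total 10).

10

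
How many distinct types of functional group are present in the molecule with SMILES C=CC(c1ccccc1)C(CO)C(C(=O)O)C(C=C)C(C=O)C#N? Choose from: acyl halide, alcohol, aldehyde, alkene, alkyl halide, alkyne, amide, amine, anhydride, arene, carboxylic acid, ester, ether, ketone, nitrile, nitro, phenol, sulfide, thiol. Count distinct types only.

Working along the chain:
  CH2=CH: C=C double bond → alkene.
  CH(C6H5): pendant –C6H5: benzene ring → arene.
  CH(CH2OH): pendant –CH2OH on an sp³ backbone C → alcohol.
  CH(COOH): pendant –COOH: carbonyl C bonded to C and –OH → carboxylic acid.
  CH(CH=CH2): pendant –CH=CH2: C=C double bond → alkene.
  CH(CHO): pendant –CHO: carbonyl C bonded to C and H → aldehyde.
  CN: –C≡N: carbon triple-bonded to nitrogen → nitrile.
Distinct types present: alcohol, aldehyde, alkene, arene, carboxylic acid, nitrile.

6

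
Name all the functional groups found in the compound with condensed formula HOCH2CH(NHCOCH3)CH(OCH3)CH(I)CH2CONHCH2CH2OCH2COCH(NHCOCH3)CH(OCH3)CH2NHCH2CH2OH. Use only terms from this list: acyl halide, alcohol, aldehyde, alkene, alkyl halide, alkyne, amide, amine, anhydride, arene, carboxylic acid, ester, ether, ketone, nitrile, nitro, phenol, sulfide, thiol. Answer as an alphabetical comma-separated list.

Working along the chain:
  HOCH2: HO– on an sp³ carbon → alcohol.
  CH(NHCOCH3): pendant –NHC(=O)CH3: N bonded to a carbonyl → amide (not amine).
  CH(OCH3): pendant –OCH3: C–O–C with sp³ C, no adjacent C=O → ether.
  CH(I): halogen on an sp³ carbon → alkyl halide.
  CH2CONHCH2: –C(=O)–N– linkage → amide (the N is not an amine).
  CH2OCH2: C–O–C with sp³ carbons on both sides and no adjacent C=O → ether.
  CO: –C(=O)– with carbon on both sides → ketone.
  CH(NHCOCH3): pendant –NHC(=O)CH3: N bonded to a carbonyl → amide (not amine).
  CH(OCH3): pendant –OCH3: C–O–C with sp³ C, no adjacent C=O → ether.
  CH2NHCH2: C–N–C with sp³ carbons and no adjacent C=O → amine (secondary).
  CH2OH: –OH on an sp³ carbon → alcohol.

alcohol, alkyl halide, amide, amine, ether, ketone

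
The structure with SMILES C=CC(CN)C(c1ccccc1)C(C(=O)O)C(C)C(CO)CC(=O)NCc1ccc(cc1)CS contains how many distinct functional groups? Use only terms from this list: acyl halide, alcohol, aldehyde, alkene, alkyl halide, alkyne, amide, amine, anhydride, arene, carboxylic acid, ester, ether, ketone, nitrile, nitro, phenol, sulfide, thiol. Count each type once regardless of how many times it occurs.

Working along the chain:
  CH2=CH: C=C double bond → alkene.
  CH(CH2NH2): pendant –CH2NH2: N on sp³ C, no adjacent C=O → amine.
  CH(C6H5): pendant –C6H5: benzene ring → arene.
  CH(COOH): pendant –COOH: carbonyl C bonded to C and –OH → carboxylic acid.
  CH(CH2OH): pendant –CH2OH on an sp³ backbone C → alcohol.
  CH2CONHCH2: –C(=O)–N– linkage → amide (the N is not an amine).
  C6H4: para-disubstituted benzene ring → arene.
  CH2SH: –SH on an sp³ carbon → thiol.
Distinct types present: alcohol, alkene, amide, amine, arene, carboxylic acid, thiol.

7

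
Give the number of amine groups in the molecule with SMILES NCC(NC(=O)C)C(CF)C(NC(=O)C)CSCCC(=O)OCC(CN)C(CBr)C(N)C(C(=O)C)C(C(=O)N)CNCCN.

Taking each segment in turn:
  H2NCH2: –NH2 on an sp³ carbon with no adjacent C=O → amine.
  CH(NHCOCH3): pendant –NHC(=O)CH3: N bonded to a carbonyl → amide (not amine).
  CH(CH2F): pendant –CH2X: halogen on sp³ carbon → alkyl halide.
  CH(NHCOCH3): pendant –NHC(=O)CH3: N bonded to a carbonyl → amide (not amine).
  CH2SCH2: C–S–C linkage → sulfide (thioether).
  CH2COOCH2: –C(=O)–O–C with C on the carbonyl side → ester.
  CH(CH2NH2): pendant –CH2NH2: N on sp³ C, no adjacent C=O → amine.
  CH(CH2Br): pendant –CH2X: halogen on sp³ carbon → alkyl halide.
  CH(NH2): –NH2 on an sp³ carbon with no adjacent C=O → amine.
  CH(COCH3): pendant –COCH3: carbonyl C bonded to two carbons → ketone.
  CH(CONH2): pendant –CONH2: carbonyl C bonded to C and N → amide.
  CH2NHCH2: C–N–C with sp³ carbons and no adjacent C=O → amine (secondary).
  CH2NH2: –NH2 on an sp³ carbon with no adjacent C=O → amine.
Amine appears at: H2NCH2, CH(CH2NH2), CH(NH2), CH2NHCH2, CH2NH2 → 5.

5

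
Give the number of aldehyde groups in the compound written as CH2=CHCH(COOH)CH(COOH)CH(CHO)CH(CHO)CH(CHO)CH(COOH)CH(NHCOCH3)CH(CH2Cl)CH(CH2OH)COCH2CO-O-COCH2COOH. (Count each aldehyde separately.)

C=C double bond → alkene.
pendant –COOH: carbonyl C bonded to C and –OH → carboxylic acid.
pendant –COOH: carbonyl C bonded to C and –OH → carboxylic acid.
pendant –CHO: carbonyl C bonded to C and H → aldehyde.
pendant –CHO: carbonyl C bonded to C and H → aldehyde.
pendant –CHO: carbonyl C bonded to C and H → aldehyde.
pendant –COOH: carbonyl C bonded to C and –OH → carboxylic acid.
pendant –NHC(=O)CH3: N bonded to a carbonyl → amide (not amine).
pendant –CH2X: halogen on sp³ carbon → alkyl halide.
pendant –CH2OH on an sp³ backbone C → alcohol.
–C(=O)– with carbon on both sides → ketone.
two acyl groups sharing one oxygen, –C(=O)–O–C(=O)– → anhydride.
–COOH: carbonyl C bonded to –OH and C → carboxylic acid (the –OH is not a separate alcohol).
Aldehyde appears at: CH(CHO), CH(CHO), CH(CHO) → 3.

3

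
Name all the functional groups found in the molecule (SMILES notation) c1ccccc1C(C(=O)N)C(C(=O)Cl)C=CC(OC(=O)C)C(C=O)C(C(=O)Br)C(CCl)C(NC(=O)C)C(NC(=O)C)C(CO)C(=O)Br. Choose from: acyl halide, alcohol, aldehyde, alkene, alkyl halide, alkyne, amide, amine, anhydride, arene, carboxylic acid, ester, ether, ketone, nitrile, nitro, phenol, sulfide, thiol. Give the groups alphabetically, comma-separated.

C6H5– phenyl ring → arene.
pendant –CONH2: carbonyl C bonded to C and N → amide.
pendant –C(=O)X: carbonyl C bonded to C and halogen → acyl halide.
C=C double bond → alkene.
pendant –OC(=O)CH3: an acyloxy group → ester.
pendant –CHO: carbonyl C bonded to C and H → aldehyde.
pendant –C(=O)X: carbonyl C bonded to C and halogen → acyl halide.
pendant –CH2X: halogen on sp³ carbon → alkyl halide.
pendant –NHC(=O)CH3: N bonded to a carbonyl → amide (not amine).
pendant –NHC(=O)CH3: N bonded to a carbonyl → amide (not amine).
pendant –CH2OH on an sp³ backbone C → alcohol.
–C(=O)Br: carbonyl C bonded to C and to a halogen → acyl halide (not alkyl halide).

acyl halide, alcohol, aldehyde, alkene, alkyl halide, amide, arene, ester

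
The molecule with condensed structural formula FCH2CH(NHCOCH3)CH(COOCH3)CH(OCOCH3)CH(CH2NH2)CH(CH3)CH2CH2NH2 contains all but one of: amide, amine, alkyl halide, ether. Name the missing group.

amide: present (CH(NHCOCH3) — pendant –NHC(=O)CH3: N bonded to a carbonyl → amide (not amine)).
alkyl halide: present (FCH2 — halogen on an sp³ carbon → alkyl halide).
amine: present (CH(CH2NH2) — pendant –CH2NH2: N on sp³ C, no adjacent C=O → amine).
ether: absent. In each of CH(COOCH3) and CH(OCOCH3), the C–O–C oxygen is adjacent to a C=O, so it belongs to an ester, not an ether.

ether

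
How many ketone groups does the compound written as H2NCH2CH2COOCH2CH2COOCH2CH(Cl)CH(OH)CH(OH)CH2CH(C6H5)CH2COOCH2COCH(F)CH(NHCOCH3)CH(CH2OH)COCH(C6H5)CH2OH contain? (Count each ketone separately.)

2

–NH2 on an sp³ carbon with no adjacent C=O → amine.
–C(=O)–O–C with C on the carbonyl side → ester.
–C(=O)–O–C with C on the carbonyl side → ester.
halogen on an sp³ carbon → alkyl halide.
–OH on an sp³ carbon → alcohol (secondary).
–OH on an sp³ carbon → alcohol (secondary).
pendant –C6H5: benzene ring → arene.
–C(=O)–O–C with C on the carbonyl side → ester.
–C(=O)– with carbon on both sides → ketone.
halogen on an sp³ carbon → alkyl halide.
pendant –NHC(=O)CH3: N bonded to a carbonyl → amide (not amine).
pendant –CH2OH on an sp³ backbone C → alcohol.
–C(=O)– with carbon on both sides → ketone.
pendant –C6H5: benzene ring → arene.
–OH on an sp³ carbon → alcohol.
Ketone appears at: CO, CO → 2.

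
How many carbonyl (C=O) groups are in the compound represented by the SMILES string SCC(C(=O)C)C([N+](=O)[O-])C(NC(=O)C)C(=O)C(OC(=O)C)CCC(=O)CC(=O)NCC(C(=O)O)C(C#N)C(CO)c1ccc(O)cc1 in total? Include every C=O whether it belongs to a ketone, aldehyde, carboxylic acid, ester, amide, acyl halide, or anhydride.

7

CH(COCH3): ketone, 1 C=O (running total 1).
CH(NHCOCH3): amide, 1 C=O (running total 2).
CO: ketone, 1 C=O (running total 3).
CH(OCOCH3): ester, 1 C=O (running total 4).
CO: ketone, 1 C=O (running total 5).
CH2CONHCH2: amide, 1 C=O (running total 6).
CH(COOH): carboxylic acid, 1 C=O (running total 7).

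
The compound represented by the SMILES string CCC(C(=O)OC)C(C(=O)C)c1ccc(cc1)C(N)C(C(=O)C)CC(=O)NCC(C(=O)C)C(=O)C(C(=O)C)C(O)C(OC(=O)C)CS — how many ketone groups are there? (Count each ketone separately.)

5

Taking each segment in turn:
  CH(COOCH3): pendant –COOCH3: carbonyl C bonded to C and –OCH3 → ester.
  CH(COCH3): pendant –COCH3: carbonyl C bonded to two carbons → ketone.
  C6H4: para-disubstituted benzene ring → arene.
  CH(NH2): –NH2 on an sp³ carbon with no adjacent C=O → amine.
  CH(COCH3): pendant –COCH3: carbonyl C bonded to two carbons → ketone.
  CH2CONHCH2: –C(=O)–N– linkage → amide (the N is not an amine).
  CH(COCH3): pendant –COCH3: carbonyl C bonded to two carbons → ketone.
  CO: –C(=O)– with carbon on both sides → ketone.
  CH(COCH3): pendant –COCH3: carbonyl C bonded to two carbons → ketone.
  CH(OH): –OH on an sp³ carbon → alcohol (secondary).
  CH(OCOCH3): pendant –OC(=O)CH3: an acyloxy group → ester.
  CH2SH: –SH on an sp³ carbon → thiol.
Ketone appears at: CH(COCH3), CH(COCH3), CH(COCH3), CO, CH(COCH3) → 5.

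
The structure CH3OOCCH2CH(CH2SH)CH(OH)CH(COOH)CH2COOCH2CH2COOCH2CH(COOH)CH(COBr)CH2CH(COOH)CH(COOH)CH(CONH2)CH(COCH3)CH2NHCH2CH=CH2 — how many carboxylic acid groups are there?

4

Taking each segment in turn:
  CH3OOC: CH3O–C(=O)–: carbonyl C bonded to C and to –OCH3 → ester (not ketone + ether).
  CH(CH2SH): pendant –CH2SH → thiol.
  CH(OH): –OH on an sp³ carbon → alcohol (secondary).
  CH(COOH): pendant –COOH: carbonyl C bonded to C and –OH → carboxylic acid.
  CH2COOCH2: –C(=O)–O–C with C on the carbonyl side → ester.
  CH2COOCH2: –C(=O)–O–C with C on the carbonyl side → ester.
  CH(COOH): pendant –COOH: carbonyl C bonded to C and –OH → carboxylic acid.
  CH(COBr): pendant –C(=O)X: carbonyl C bonded to C and halogen → acyl halide.
  CH(COOH): pendant –COOH: carbonyl C bonded to C and –OH → carboxylic acid.
  CH(COOH): pendant –COOH: carbonyl C bonded to C and –OH → carboxylic acid.
  CH(CONH2): pendant –CONH2: carbonyl C bonded to C and N → amide.
  CH(COCH3): pendant –COCH3: carbonyl C bonded to two carbons → ketone.
  CH2NHCH2: C–N–C with sp³ carbons and no adjacent C=O → amine (secondary).
  CH=CH2: C=C double bond → alkene.
Carboxylic acid appears at: CH(COOH), CH(COOH), CH(COOH), CH(COOH) → 4.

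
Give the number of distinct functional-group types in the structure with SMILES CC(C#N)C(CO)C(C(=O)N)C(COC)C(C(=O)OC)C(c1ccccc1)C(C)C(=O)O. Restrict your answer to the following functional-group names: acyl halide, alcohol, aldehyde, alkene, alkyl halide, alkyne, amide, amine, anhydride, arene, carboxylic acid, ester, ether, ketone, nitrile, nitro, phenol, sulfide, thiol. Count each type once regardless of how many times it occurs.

Reading the structure from left to right:
  CH(CN): pendant –C≡N: nitrile.
  CH(CH2OH): pendant –CH2OH on an sp³ backbone C → alcohol.
  CH(CONH2): pendant –CONH2: carbonyl C bonded to C and N → amide.
  CH(CH2OCH3): pendant –CH2OCH3: C–O–C linkage → ether.
  CH(COOCH3): pendant –COOCH3: carbonyl C bonded to C and –OCH3 → ester.
  CH(C6H5): pendant –C6H5: benzene ring → arene.
  COOH: –COOH: carbonyl C bonded to –OH and C → carboxylic acid (the –OH is not a separate alcohol).
Distinct types present: alcohol, amide, arene, carboxylic acid, ester, ether, nitrile.

7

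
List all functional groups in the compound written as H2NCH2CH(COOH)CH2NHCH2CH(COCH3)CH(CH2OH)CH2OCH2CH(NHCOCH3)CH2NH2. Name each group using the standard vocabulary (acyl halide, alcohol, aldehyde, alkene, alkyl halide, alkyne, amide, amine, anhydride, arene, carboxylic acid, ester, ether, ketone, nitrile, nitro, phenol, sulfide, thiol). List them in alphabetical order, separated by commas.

–NH2 on an sp³ carbon with no adjacent C=O → amine.
pendant –COOH: carbonyl C bonded to C and –OH → carboxylic acid.
C–N–C with sp³ carbons and no adjacent C=O → amine (secondary).
pendant –COCH3: carbonyl C bonded to two carbons → ketone.
pendant –CH2OH on an sp³ backbone C → alcohol.
C–O–C with sp³ carbons on both sides and no adjacent C=O → ether.
pendant –NHC(=O)CH3: N bonded to a carbonyl → amide (not amine).
–NH2 on an sp³ carbon with no adjacent C=O → amine.

alcohol, amide, amine, carboxylic acid, ether, ketone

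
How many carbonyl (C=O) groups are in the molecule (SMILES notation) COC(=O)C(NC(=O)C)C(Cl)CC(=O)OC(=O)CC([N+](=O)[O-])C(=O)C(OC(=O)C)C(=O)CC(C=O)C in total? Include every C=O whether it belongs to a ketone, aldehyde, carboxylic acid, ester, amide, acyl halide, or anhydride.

CH3OOC: ester, 1 C=O (running total 1).
CH(NHCOCH3): amide, 1 C=O (running total 2).
CH2CO-O-COCH2: anhydride, 2 C=O (running total 4).
CO: ketone, 1 C=O (running total 5).
CH(OCOCH3): ester, 1 C=O (running total 6).
CO: ketone, 1 C=O (running total 7).
CH(CHO): aldehyde, 1 C=O (running total 8).

8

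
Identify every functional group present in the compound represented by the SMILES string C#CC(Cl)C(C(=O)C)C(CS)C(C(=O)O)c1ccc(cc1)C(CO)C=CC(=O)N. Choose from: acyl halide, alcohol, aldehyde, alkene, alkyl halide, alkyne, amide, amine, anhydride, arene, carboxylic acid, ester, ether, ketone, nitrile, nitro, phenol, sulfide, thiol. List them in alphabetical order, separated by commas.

alcohol, alkene, alkyl halide, alkyne, amide, arene, carboxylic acid, ketone, thiol

Taking each segment in turn:
  HC≡C: C≡C triple bond → alkyne.
  CH(Cl): halogen on an sp³ carbon → alkyl halide.
  CH(COCH3): pendant –COCH3: carbonyl C bonded to two carbons → ketone.
  CH(CH2SH): pendant –CH2SH → thiol.
  CH(COOH): pendant –COOH: carbonyl C bonded to C and –OH → carboxylic acid.
  C6H4: para-disubstituted benzene ring → arene.
  CH(CH2OH): pendant –CH2OH on an sp³ backbone C → alcohol.
  CH=CH: C=C double bond → alkene.
  CONH2: –C(=O)NH2: carbonyl C bonded to C and to N → amide (the N is not a separate amine).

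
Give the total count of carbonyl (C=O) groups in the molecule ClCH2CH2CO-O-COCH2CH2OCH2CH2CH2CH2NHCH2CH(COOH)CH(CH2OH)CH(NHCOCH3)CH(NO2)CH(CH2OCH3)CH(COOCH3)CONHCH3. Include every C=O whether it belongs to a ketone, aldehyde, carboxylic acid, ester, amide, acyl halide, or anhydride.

6

CH2CO-O-COCH2: anhydride, 2 C=O (running total 2).
CH(COOH): carboxylic acid, 1 C=O (running total 3).
CH(NHCOCH3): amide, 1 C=O (running total 4).
CH(COOCH3): ester, 1 C=O (running total 5).
CONHCH3: amide, 1 C=O (running total 6).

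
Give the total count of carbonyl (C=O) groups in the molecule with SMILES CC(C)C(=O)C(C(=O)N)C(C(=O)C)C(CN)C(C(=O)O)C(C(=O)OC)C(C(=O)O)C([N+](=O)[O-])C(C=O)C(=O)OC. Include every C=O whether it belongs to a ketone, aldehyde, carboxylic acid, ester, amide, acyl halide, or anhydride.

8

CO: ketone, 1 C=O (running total 1).
CH(CONH2): amide, 1 C=O (running total 2).
CH(COCH3): ketone, 1 C=O (running total 3).
CH(COOH): carboxylic acid, 1 C=O (running total 4).
CH(COOCH3): ester, 1 C=O (running total 5).
CH(COOH): carboxylic acid, 1 C=O (running total 6).
CH(CHO): aldehyde, 1 C=O (running total 7).
COOCH3: ester, 1 C=O (running total 8).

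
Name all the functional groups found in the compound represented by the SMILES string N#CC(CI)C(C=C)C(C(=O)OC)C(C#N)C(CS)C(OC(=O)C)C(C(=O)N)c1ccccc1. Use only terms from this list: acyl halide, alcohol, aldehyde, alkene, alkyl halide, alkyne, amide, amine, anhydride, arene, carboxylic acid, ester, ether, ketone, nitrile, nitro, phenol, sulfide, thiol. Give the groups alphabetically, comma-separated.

N≡C–: carbon triple-bonded to nitrogen → nitrile.
pendant –CH2X: halogen on sp³ carbon → alkyl halide.
pendant –CH=CH2: C=C double bond → alkene.
pendant –COOCH3: carbonyl C bonded to C and –OCH3 → ester.
pendant –C≡N: nitrile.
pendant –CH2SH → thiol.
pendant –OC(=O)CH3: an acyloxy group → ester.
pendant –CONH2: carbonyl C bonded to C and N → amide.
–C6H5 phenyl ring → arene.

alkene, alkyl halide, amide, arene, ester, nitrile, thiol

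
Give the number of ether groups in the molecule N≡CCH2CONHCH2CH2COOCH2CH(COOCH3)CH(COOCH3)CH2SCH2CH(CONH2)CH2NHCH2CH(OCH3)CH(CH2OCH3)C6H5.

2

Taking each segment in turn:
  N≡C: N≡C–: carbon triple-bonded to nitrogen → nitrile.
  CH2CONHCH2: –C(=O)–N– linkage → amide (the N is not an amine).
  CH2COOCH2: –C(=O)–O–C with C on the carbonyl side → ester.
  CH(COOCH3): pendant –COOCH3: carbonyl C bonded to C and –OCH3 → ester.
  CH(COOCH3): pendant –COOCH3: carbonyl C bonded to C and –OCH3 → ester.
  CH2SCH2: C–S–C linkage → sulfide (thioether).
  CH(CONH2): pendant –CONH2: carbonyl C bonded to C and N → amide.
  CH2NHCH2: C–N–C with sp³ carbons and no adjacent C=O → amine (secondary).
  CH(OCH3): pendant –OCH3: C–O–C with sp³ C, no adjacent C=O → ether.
  CH(CH2OCH3): pendant –CH2OCH3: C–O–C linkage → ether.
  C6H5: –C6H5 phenyl ring → arene.
Ether appears at: CH(OCH3), CH(CH2OCH3) → 2.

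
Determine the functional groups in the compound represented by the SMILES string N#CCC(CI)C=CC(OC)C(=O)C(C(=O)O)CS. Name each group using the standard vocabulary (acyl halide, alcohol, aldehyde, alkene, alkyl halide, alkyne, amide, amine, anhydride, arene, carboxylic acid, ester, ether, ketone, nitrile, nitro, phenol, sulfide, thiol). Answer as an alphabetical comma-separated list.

Reading the structure from left to right:
  N≡C: N≡C–: carbon triple-bonded to nitrogen → nitrile.
  CH(CH2I): pendant –CH2X: halogen on sp³ carbon → alkyl halide.
  CH=CH: C=C double bond → alkene.
  CH(OCH3): pendant –OCH3: C–O–C with sp³ C, no adjacent C=O → ether.
  CO: –C(=O)– with carbon on both sides → ketone.
  CH(COOH): pendant –COOH: carbonyl C bonded to C and –OH → carboxylic acid.
  CH2SH: –SH on an sp³ carbon → thiol.

alkene, alkyl halide, carboxylic acid, ether, ketone, nitrile, thiol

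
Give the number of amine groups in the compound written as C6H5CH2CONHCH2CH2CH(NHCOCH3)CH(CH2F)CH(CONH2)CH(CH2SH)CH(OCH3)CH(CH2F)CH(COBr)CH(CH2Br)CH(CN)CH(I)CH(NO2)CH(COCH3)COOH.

0

Reading the structure from left to right:
  C6H5: C6H5– phenyl ring → arene.
  CH2CONHCH2: –C(=O)–N– linkage → amide (the N is not an amine).
  CH(NHCOCH3): pendant –NHC(=O)CH3: N bonded to a carbonyl → amide (not amine).
  CH(CH2F): pendant –CH2X: halogen on sp³ carbon → alkyl halide.
  CH(CONH2): pendant –CONH2: carbonyl C bonded to C and N → amide.
  CH(CH2SH): pendant –CH2SH → thiol.
  CH(OCH3): pendant –OCH3: C–O–C with sp³ C, no adjacent C=O → ether.
  CH(CH2F): pendant –CH2X: halogen on sp³ carbon → alkyl halide.
  CH(COBr): pendant –C(=O)X: carbonyl C bonded to C and halogen → acyl halide.
  CH(CH2Br): pendant –CH2X: halogen on sp³ carbon → alkyl halide.
  CH(CN): pendant –C≡N: nitrile.
  CH(I): halogen on an sp³ carbon → alkyl halide.
  CH(NO2): –NO2 on an sp³ carbon → nitro (the N=O is not a carbonyl).
  CH(COCH3): pendant –COCH3: carbonyl C bonded to two carbons → ketone.
  COOH: –COOH: carbonyl C bonded to –OH and C → carboxylic acid (the –OH is not a separate alcohol).
No segment is a amine: CH2CONHCH2 is amide, not amine; CH(NHCOCH3) is amide, not amine; CH(CONH2) is amide, not amine. → 0.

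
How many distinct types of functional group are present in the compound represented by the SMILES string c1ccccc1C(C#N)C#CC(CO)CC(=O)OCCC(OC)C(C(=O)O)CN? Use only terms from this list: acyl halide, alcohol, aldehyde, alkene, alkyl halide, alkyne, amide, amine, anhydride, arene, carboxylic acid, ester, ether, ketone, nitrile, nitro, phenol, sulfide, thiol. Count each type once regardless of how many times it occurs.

8

Working along the chain:
  C6H5: C6H5– phenyl ring → arene.
  CH(CN): pendant –C≡N: nitrile.
  C≡C: C≡C triple bond → alkyne.
  CH(CH2OH): pendant –CH2OH on an sp³ backbone C → alcohol.
  CH2COOCH2: –C(=O)–O–C with C on the carbonyl side → ester.
  CH(OCH3): pendant –OCH3: C–O–C with sp³ C, no adjacent C=O → ether.
  CH(COOH): pendant –COOH: carbonyl C bonded to C and –OH → carboxylic acid.
  CH2NH2: –NH2 on an sp³ carbon with no adjacent C=O → amine.
Distinct types present: alcohol, alkyne, amine, arene, carboxylic acid, ester, ether, nitrile.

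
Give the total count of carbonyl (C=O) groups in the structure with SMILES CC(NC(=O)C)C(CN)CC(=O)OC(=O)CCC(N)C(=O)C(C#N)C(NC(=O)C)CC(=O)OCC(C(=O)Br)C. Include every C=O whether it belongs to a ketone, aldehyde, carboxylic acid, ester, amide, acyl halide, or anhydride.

CH(NHCOCH3): amide, 1 C=O (running total 1).
CH2CO-O-COCH2: anhydride, 2 C=O (running total 3).
CO: ketone, 1 C=O (running total 4).
CH(NHCOCH3): amide, 1 C=O (running total 5).
CH2COOCH2: ester, 1 C=O (running total 6).
CH(COBr): acyl halide, 1 C=O (running total 7).

7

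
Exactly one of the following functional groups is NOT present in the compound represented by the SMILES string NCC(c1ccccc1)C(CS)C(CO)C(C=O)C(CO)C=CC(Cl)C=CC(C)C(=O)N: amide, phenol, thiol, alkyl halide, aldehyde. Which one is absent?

phenol

thiol: present (CH(CH2SH) — pendant –CH2SH → thiol).
aldehyde: present (CH(CHO) — pendant –CHO: carbonyl C bonded to C and H → aldehyde).
amide: present (CONH2 — –C(=O)NH2: carbonyl C bonded to C and to N → amide (the N is not a separate amine)).
alkyl halide: present (CH(Cl) — halogen on an sp³ carbon → alkyl halide).
phenol: absent. In CH(CH2OH), the –OH is on an sp³ carbon, not on an aromatic ring, so it is an alcohol.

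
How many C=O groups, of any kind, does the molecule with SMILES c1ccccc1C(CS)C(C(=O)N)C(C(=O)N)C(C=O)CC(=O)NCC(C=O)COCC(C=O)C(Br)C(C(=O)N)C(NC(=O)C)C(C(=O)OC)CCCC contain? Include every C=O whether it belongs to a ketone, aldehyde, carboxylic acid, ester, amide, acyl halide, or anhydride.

9

CH(CONH2): amide, 1 C=O (running total 1).
CH(CONH2): amide, 1 C=O (running total 2).
CH(CHO): aldehyde, 1 C=O (running total 3).
CH2CONHCH2: amide, 1 C=O (running total 4).
CH(CHO): aldehyde, 1 C=O (running total 5).
CH(CHO): aldehyde, 1 C=O (running total 6).
CH(CONH2): amide, 1 C=O (running total 7).
CH(NHCOCH3): amide, 1 C=O (running total 8).
CH(COOCH3): ester, 1 C=O (running total 9).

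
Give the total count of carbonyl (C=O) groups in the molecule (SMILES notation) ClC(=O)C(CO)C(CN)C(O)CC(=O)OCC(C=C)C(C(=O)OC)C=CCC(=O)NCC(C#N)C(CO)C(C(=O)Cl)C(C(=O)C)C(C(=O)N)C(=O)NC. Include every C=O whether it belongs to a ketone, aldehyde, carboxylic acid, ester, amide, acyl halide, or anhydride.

ClCO: acyl halide, 1 C=O (running total 1).
CH2COOCH2: ester, 1 C=O (running total 2).
CH(COOCH3): ester, 1 C=O (running total 3).
CH2CONHCH2: amide, 1 C=O (running total 4).
CH(COCl): acyl halide, 1 C=O (running total 5).
CH(COCH3): ketone, 1 C=O (running total 6).
CH(CONH2): amide, 1 C=O (running total 7).
CONHCH3: amide, 1 C=O (running total 8).

8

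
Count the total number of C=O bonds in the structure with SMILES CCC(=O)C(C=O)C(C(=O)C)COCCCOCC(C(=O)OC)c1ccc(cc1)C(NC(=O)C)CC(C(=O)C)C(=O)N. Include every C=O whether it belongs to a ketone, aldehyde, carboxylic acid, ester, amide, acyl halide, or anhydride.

7

CO: ketone, 1 C=O (running total 1).
CH(CHO): aldehyde, 1 C=O (running total 2).
CH(COCH3): ketone, 1 C=O (running total 3).
CH(COOCH3): ester, 1 C=O (running total 4).
CH(NHCOCH3): amide, 1 C=O (running total 5).
CH(COCH3): ketone, 1 C=O (running total 6).
CONH2: amide, 1 C=O (running total 7).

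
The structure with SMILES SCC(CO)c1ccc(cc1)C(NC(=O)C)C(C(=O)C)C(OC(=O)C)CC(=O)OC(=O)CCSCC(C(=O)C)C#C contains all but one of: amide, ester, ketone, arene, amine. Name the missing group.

ketone: present (CH(COCH3) — pendant –COCH3: carbonyl C bonded to two carbons → ketone).
amide: present (CH(NHCOCH3) — pendant –NHC(=O)CH3: N bonded to a carbonyl → amide (not amine)).
ester: present (CH(OCOCH3) — pendant –OC(=O)CH3: an acyloxy group → ester).
arene: present (C6H4 — para-disubstituted benzene ring → arene).
amine: absent. In CH(NHCOCH3), the nitrogen is bonded directly to a carbonyl carbon, making it part of an amide, not a free amine.

amine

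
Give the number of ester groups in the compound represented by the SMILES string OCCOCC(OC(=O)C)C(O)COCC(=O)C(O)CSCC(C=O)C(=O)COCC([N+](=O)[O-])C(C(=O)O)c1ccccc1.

Reading the structure from left to right:
  HOCH2: HO– on an sp³ carbon → alcohol.
  CH2OCH2: C–O–C with sp³ carbons on both sides and no adjacent C=O → ether.
  CH(OCOCH3): pendant –OC(=O)CH3: an acyloxy group → ester.
  CH(OH): –OH on an sp³ carbon → alcohol (secondary).
  CH2OCH2: C–O–C with sp³ carbons on both sides and no adjacent C=O → ether.
  CO: –C(=O)– with carbon on both sides → ketone.
  CH(OH): –OH on an sp³ carbon → alcohol (secondary).
  CH2SCH2: C–S–C linkage → sulfide (thioether).
  CH(CHO): pendant –CHO: carbonyl C bonded to C and H → aldehyde.
  CO: –C(=O)– with carbon on both sides → ketone.
  CH2OCH2: C–O–C with sp³ carbons on both sides and no adjacent C=O → ether.
  CH(NO2): –NO2 on an sp³ carbon → nitro (the N=O is not a carbonyl).
  CH(COOH): pendant –COOH: carbonyl C bonded to C and –OH → carboxylic acid.
  C6H5: –C6H5 phenyl ring → arene.
Ester appears at: CH(OCOCH3) → 1.

1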